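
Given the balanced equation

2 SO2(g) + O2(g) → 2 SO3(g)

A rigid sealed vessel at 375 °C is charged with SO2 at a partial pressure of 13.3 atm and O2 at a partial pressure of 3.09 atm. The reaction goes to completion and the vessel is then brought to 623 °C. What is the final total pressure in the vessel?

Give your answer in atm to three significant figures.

18.4 atm

At constant V, partial pressures at 375 °C are proportional to moles, so apply stoichiometry directly to pressures.
P(O2) required for 13.3 atm of SO2 = (1/2) × 13.3 = 6.650 atm; available 3.09 atm, so O2 is limiting.
P(SO2) remaining = 13.3 − (2/1) × 3.09 = 7.120 atm
P(gaseous products) = (2)/1 × 3.09 = 6.180 atm
P_total at 375 °C = 7.120 + 6.180 = 13.30 atm
Scaling to 623 °C: P = 13.30 × 896.15/648.15 = 18.39 atm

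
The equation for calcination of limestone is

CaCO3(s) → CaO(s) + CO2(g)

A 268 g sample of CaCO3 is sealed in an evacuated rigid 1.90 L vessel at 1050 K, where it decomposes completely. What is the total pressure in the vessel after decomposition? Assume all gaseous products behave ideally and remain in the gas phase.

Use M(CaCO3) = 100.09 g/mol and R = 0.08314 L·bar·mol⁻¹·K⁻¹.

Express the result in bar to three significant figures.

n(CaCO3) = 268 / 100.09 = 2.678 mol
n(gas produced) = (1/1) × 2.678 = 2.678 mol
P = nRT/V = 2.678 × 0.08314 × 1050 / 1.90 = 123.0 bar

123 bar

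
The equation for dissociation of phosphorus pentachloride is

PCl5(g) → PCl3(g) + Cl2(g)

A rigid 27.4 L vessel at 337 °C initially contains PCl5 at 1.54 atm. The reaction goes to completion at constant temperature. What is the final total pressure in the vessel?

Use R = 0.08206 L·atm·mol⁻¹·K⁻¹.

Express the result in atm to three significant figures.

3.08 atm

Rigid vessel, constant T ⇒ P scales with total gas moles (1 → 2).
P_final = (2/1) × 1.54 = 3.080 atm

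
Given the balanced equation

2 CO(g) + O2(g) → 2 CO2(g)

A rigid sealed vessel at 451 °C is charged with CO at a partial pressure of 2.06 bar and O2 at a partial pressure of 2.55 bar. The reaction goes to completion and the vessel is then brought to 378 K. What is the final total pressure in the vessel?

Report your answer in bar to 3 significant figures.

1.87 bar

With V and T fixed, P_i ∝ n_i, so the mole ratios apply directly to partial pressures at 451 °C.
P(O2) required for 2.06 bar of CO = (1/2) × 2.06 = 1.030 bar; available 2.55 bar, so CO is limiting.
P(O2) remaining = 2.55 − (1/2) × 2.06 = 1.520 bar
P(gaseous products) = (2)/2 × 2.06 = 2.060 bar
P_total at 451 °C = 1.520 + 2.060 = 3.580 bar
Scaling to 378 K: P = 3.580 × 378/724.15 = 1.869 bar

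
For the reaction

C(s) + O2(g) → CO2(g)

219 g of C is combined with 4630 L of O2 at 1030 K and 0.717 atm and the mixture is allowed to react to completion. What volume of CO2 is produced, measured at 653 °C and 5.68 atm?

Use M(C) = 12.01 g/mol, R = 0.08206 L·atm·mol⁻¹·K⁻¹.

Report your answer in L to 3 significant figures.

244 L

n(C) = 219 / 12.01 = 18.23 mol
n(O2) = PV/RT = (0.717 × 4630) / (0.08206 × 1030) = 39.28 mol
For 18.23 mol C, stoichiometry requires (1/1) × 18.23 = 18.23 mol O2; 39.28 mol is available, so C is limiting.
n(CO2) = (1/1) × 18.23 = 18.23 mol
V(CO2) = nRT/P = 18.23 × 0.08206 × 926.15 / 5.68 = 243.9 L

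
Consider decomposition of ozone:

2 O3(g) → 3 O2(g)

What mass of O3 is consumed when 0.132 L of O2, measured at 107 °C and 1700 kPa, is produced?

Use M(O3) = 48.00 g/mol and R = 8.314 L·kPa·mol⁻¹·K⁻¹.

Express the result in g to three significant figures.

n(O2) = PV/RT = (1700 × 0.132) / (8.314 × 380.15) = 0.07100 mol
n(O3) = (2/3) × 0.07100 = 0.04733 mol
m(O3) = 0.04733 × 48.00 = 2.272 g

2.27 g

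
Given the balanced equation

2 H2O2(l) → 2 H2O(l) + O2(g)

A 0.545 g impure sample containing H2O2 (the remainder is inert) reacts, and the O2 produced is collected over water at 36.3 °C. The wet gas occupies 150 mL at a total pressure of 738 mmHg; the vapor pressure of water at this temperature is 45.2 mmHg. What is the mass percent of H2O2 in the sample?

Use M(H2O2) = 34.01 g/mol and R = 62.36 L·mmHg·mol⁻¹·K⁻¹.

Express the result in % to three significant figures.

67.2 %

P(O2) = 738 − 45.2 = 692.8 mmHg
n(O2) = PV/RT = (692.8 × 0.1500) / (62.36 × 309.45) = 0.005385 mol
n(H2O2) = (2/1) × 0.005385 = 0.01077 mol
m(H2O2) = 0.01077 × 34.01 = 0.3663 g
%H2O2 = 0.3663 / 0.545 × 100 = 67.21%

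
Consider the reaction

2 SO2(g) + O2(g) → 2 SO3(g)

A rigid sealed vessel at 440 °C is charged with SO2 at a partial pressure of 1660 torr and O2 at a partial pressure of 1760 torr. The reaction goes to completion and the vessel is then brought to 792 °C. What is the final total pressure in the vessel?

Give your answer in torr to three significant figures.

With V and T fixed, P_i ∝ n_i, so the mole ratios apply directly to partial pressures at 440 °C.
P(O2) required for 1660 torr of SO2 = (1/2) × 1660 = 830.0 torr; available 1760 torr, so SO2 is limiting.
P(O2) remaining = 1760 − (1/2) × 1660 = 930.0 torr
P(gaseous products) = (2)/2 × 1660 = 1660 torr
P_total at 440 °C = 930.0 + 1660 = 2590 torr
Scaling to 792 °C: P = 2590 × 1065.15/713.15 = 3868 torr

3870 torr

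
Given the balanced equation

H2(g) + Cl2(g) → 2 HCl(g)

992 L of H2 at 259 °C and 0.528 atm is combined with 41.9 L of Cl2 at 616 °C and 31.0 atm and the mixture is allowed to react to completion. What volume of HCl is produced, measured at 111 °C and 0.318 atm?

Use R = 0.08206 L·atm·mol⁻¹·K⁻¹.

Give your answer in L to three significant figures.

n(H2) = PV/RT = (0.528 × 992) / (0.08206 × 532.15) = 11.99 mol
n(Cl2) = PV/RT = (31.0 × 41.9) / (0.08206 × 889.15) = 17.80 mol
For 11.99 mol H2, stoichiometry requires (1/1) × 11.99 = 11.99 mol Cl2; 17.80 mol is available, so H2 is limiting.
n(HCl) = (2/1) × 11.99 = 23.98 mol
V(HCl) = nRT/P = 23.98 × 0.08206 × 384.15 / 0.318 = 2377 L

2380 L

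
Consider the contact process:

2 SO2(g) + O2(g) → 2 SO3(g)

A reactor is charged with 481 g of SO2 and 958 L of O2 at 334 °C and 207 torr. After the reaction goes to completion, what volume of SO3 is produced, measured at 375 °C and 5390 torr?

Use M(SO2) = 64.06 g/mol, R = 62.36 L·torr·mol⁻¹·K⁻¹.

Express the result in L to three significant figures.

n(SO2) = 481 / 64.06 = 7.509 mol
n(O2) = PV/RT = (207 × 958) / (62.36 × 607.15) = 5.238 mol
For 7.509 mol SO2, stoichiometry requires (1/2) × 7.509 = 3.755 mol O2; 5.238 mol is available, so SO2 is limiting.
n(SO3) = (2/2) × 7.509 = 7.509 mol
V(SO3) = nRT/P = 7.509 × 62.36 × 648.15 / 5390 = 56.31 L

56.3 L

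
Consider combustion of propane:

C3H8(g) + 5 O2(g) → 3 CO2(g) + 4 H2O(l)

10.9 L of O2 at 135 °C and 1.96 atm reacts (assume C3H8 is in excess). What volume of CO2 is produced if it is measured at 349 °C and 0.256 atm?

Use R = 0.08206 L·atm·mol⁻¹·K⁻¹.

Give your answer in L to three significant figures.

76.3 L

n(O2) = PV/RT = (1.96 × 10.9) / (0.08206 × 408.15) = 0.6379 mol
n(CO2) = (3/5) × 0.6379 = 0.3827 mol
V = nRT/P = 0.3827 × 0.08206 × 622.15 / 0.256 = 76.32 L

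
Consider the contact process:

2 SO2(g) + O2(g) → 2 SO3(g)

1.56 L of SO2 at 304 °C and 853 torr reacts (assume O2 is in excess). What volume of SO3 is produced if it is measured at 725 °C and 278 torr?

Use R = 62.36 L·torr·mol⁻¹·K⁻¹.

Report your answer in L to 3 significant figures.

8.28 L

n(SO2) = PV/RT = (853 × 1.56) / (62.36 × 577.15) = 0.03697 mol
n(SO3) = (2/2) × 0.03697 = 0.03697 mol
V = nRT/P = 0.03697 × 62.36 × 998.15 / 278 = 8.278 L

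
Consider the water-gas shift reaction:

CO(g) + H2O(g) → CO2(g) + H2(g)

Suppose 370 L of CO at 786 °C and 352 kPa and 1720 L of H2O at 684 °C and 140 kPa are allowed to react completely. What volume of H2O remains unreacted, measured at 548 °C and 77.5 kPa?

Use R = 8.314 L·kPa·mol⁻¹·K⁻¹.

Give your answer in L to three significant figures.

1360 L

n(CO) = PV/RT = (352 × 370) / (8.314 × 1059.15) = 14.79 mol
n(H2O) = PV/RT = (140 × 1720) / (8.314 × 957.15) = 30.26 mol
For 14.79 mol CO, stoichiometry requires (1/1) × 14.79 = 14.79 mol H2O; 30.26 mol is available, so CO is limiting.
n(H2O) consumed = (1/1) × 14.79 = 14.79 mol; remaining = 30.26 − 14.79 = 15.47 mol
V(H2O) = nRT/P = 15.47 × 8.314 × 821.15 / 77.5 = 1363 L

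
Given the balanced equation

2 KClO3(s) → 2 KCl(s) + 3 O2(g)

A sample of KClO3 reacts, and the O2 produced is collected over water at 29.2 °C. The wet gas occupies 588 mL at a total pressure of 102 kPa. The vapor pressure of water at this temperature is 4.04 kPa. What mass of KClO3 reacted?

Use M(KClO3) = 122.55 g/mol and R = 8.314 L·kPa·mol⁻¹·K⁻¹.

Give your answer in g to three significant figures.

P(O2) = 102 − 4.04 = 97.96 kPa
n(O2) = PV/RT = (97.96 × 0.5880) / (8.314 × 302.35) = 0.02291 mol
n(KClO3) = (2/3) × 0.02291 = 0.01527 mol
m(KClO3) = 0.01527 × 122.55 = 1.871 g

1.87 g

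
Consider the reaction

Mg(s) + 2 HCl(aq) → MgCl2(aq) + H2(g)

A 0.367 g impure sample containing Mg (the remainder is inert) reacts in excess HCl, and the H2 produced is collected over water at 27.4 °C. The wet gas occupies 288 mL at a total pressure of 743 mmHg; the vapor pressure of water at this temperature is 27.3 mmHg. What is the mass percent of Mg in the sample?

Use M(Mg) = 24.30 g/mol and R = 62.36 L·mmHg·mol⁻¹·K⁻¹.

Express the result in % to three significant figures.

72.8 %

P(H2) = 743 − 27.3 = 715.7 mmHg
n(H2) = PV/RT = (715.7 × 0.2880) / (62.36 × 300.55) = 0.01100 mol
n(Mg) = (1/1) × 0.01100 = 0.01100 mol
m(Mg) = 0.01100 × 24.30 = 0.2673 g
%Mg = 0.2673 / 0.367 × 100 = 72.83%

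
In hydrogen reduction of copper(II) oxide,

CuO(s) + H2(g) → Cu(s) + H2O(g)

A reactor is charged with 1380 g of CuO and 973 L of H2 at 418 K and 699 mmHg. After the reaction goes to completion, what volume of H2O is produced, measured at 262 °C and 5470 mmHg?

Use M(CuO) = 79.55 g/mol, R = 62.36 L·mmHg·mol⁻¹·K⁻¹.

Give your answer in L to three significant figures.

106 L

n(CuO) = 1380 / 79.55 = 17.35 mol
n(H2) = PV/RT = (699 × 973) / (62.36 × 418) = 26.09 mol
For 17.35 mol CuO, stoichiometry requires (1/1) × 17.35 = 17.35 mol H2; 26.09 mol is available, so CuO is limiting.
n(H2O) = (1/1) × 17.35 = 17.35 mol
V(H2O) = nRT/P = 17.35 × 62.36 × 535.15 / 5470 = 105.9 L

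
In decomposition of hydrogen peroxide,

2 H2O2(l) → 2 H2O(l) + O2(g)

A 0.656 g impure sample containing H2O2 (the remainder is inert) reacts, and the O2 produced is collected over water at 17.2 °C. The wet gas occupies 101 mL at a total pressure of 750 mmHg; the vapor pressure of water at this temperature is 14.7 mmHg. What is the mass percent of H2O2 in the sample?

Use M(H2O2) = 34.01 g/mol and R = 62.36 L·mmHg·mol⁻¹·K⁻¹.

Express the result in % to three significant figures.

42.5 %

P(O2) = 750 − 14.7 = 735.3 mmHg
n(O2) = PV/RT = (735.3 × 0.1010) / (62.36 × 290.35) = 0.004102 mol
n(H2O2) = (2/1) × 0.004102 = 0.008204 mol
m(H2O2) = 0.008204 × 34.01 = 0.2790 g
%H2O2 = 0.2790 / 0.656 × 100 = 42.53%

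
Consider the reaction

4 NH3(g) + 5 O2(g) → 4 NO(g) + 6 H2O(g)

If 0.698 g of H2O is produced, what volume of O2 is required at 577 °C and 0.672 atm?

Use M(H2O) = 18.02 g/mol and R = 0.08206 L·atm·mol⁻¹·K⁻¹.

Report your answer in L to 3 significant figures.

n(H2O) = 0.6980 / 18.02 = 0.03873 mol
n(O2) = (5/6) × 0.03873 = 0.03228 mol
V = nRT/P = 0.03228 × 0.08206 × 850.15 / 0.672 = 3.351 L

3.35 L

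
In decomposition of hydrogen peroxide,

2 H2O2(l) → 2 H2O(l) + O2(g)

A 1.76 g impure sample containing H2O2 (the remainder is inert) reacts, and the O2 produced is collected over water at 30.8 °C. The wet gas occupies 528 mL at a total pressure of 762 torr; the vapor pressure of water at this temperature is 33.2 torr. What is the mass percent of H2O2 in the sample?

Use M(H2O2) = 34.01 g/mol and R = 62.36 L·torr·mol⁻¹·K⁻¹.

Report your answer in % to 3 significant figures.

78.5 %

P(O2) = 762 − 33.2 = 728.8 torr
n(O2) = PV/RT = (728.8 × 0.5280) / (62.36 × 303.95) = 0.02030 mol
n(H2O2) = (2/1) × 0.02030 = 0.04060 mol
m(H2O2) = 0.04060 × 34.01 = 1.381 g
%H2O2 = 1.381 / 1.76 × 100 = 78.47%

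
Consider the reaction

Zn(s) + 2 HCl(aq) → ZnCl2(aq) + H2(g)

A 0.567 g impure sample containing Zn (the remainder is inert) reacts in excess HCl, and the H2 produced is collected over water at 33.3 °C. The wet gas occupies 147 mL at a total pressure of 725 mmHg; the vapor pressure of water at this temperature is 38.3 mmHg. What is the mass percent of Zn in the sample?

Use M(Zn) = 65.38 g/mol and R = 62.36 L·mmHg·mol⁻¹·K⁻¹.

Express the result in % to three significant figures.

60.9 %

P(H2) = 725 − 38.3 = 686.7 mmHg
n(H2) = PV/RT = (686.7 × 0.1470) / (62.36 × 306.45) = 0.005282 mol
n(Zn) = (1/1) × 0.005282 = 0.005282 mol
m(Zn) = 0.005282 × 65.38 = 0.3453 g
%Zn = 0.3453 / 0.567 × 100 = 60.90%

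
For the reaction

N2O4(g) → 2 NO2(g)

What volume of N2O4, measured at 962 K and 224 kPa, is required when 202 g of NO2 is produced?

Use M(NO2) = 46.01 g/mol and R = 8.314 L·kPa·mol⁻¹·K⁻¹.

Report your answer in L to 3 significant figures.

n(NO2) = 202.0 / 46.01 = 4.390 mol
n(N2O4) = (1/2) × 4.390 = 2.195 mol
V = nRT/P = 2.195 × 8.314 × 962 / 224 = 78.37 L

78.4 L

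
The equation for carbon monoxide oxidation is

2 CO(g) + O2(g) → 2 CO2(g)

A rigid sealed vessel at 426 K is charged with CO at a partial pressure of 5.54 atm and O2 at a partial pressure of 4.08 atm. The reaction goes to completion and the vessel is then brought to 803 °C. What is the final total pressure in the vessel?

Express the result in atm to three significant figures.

17.3 atm

With V and T fixed, P_i ∝ n_i, so the mole ratios apply directly to partial pressures at 426 K.
P(O2) required for 5.54 atm of CO = (1/2) × 5.54 = 2.770 atm; available 4.08 atm, so CO is limiting.
P(O2) remaining = 4.08 − (1/2) × 5.54 = 1.310 atm
P(gaseous products) = (2)/2 × 5.54 = 5.540 atm
P_total at 426 K = 1.310 + 5.540 = 6.850 atm
Scaling to 803 °C: P = 6.850 × 1076.15/426 = 17.30 atm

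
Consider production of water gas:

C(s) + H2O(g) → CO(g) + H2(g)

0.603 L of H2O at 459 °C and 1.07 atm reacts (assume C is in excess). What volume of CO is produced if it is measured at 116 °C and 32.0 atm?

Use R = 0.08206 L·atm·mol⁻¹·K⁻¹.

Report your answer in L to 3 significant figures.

0.0107 L

n(H2O) = PV/RT = (1.07 × 0.603) / (0.08206 × 732.15) = 0.01074 mol
n(CO) = (1/1) × 0.01074 = 0.01074 mol
V = nRT/P = 0.01074 × 0.08206 × 389.15 / 32.0 = 0.01072 L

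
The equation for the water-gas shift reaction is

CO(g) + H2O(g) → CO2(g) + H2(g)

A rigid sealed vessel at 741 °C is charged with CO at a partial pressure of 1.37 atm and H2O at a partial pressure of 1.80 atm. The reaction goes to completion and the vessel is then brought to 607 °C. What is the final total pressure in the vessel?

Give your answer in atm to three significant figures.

Because the vessel is rigid and T is held at 741 °C, work the stoichiometry in partial pressures (P_i = n_iRT/V).
P(H2O) required for 1.37 atm of CO = (1/1) × 1.37 = 1.370 atm; available 1.80 atm, so CO is limiting.
P(H2O) remaining = 1.80 − (1/1) × 1.37 = 0.4300 atm
P(gaseous products) = (1+1)/1 × 1.37 = 2.740 atm
P_total at 741 °C = 0.4300 + 2.740 = 3.170 atm
Scaling to 607 °C: P = 3.170 × 880.15/1014.15 = 2.751 atm

2.75 atm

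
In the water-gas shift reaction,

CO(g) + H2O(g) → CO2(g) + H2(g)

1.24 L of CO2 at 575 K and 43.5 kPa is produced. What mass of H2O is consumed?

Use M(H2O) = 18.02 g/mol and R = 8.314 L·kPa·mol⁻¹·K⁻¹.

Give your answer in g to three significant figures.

0.203 g

n(CO2) = PV/RT = (43.5 × 1.24) / (8.314 × 575) = 0.01128 mol
n(H2O) = (1/1) × 0.01128 = 0.01128 mol
m(H2O) = 0.01128 × 18.02 = 0.2033 g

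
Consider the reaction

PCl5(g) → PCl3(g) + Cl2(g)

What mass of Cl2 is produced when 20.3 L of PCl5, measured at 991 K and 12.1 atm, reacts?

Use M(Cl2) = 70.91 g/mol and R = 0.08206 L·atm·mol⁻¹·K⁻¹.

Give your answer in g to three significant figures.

n(PCl5) = PV/RT = (12.1 × 20.3) / (0.08206 × 991) = 3.020 mol
n(Cl2) = (1/1) × 3.020 = 3.020 mol
m(Cl2) = 3.020 × 70.91 = 214.1 g

214 g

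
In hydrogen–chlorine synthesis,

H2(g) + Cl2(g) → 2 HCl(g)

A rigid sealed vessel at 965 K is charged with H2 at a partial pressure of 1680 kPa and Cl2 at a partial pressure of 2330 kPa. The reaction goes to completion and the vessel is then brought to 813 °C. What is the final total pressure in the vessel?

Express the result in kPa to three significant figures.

4510 kPa

Because the vessel is rigid and T is held at 965 K, work the stoichiometry in partial pressures (P_i = n_iRT/V).
P(Cl2) required for 1680 kPa of H2 = (1/1) × 1680 = 1680 kPa; available 2330 kPa, so H2 is limiting.
P(Cl2) remaining = 2330 − (1/1) × 1680 = 650.0 kPa
P(gaseous products) = (2)/1 × 1680 = 3360 kPa
P_total at 965 K = 650.0 + 3360 = 4010 kPa
Scaling to 813 °C: P = 4010 × 1086.15/965 = 4513 kPa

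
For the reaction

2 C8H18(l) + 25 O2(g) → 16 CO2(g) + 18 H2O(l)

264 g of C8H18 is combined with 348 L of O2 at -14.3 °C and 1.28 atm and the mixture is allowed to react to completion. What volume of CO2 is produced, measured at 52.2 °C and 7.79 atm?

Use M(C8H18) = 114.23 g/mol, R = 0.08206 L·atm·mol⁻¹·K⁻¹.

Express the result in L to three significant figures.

n(C8H18) = 264 / 114.23 = 2.311 mol
n(O2) = PV/RT = (1.28 × 348) / (0.08206 × 258.85) = 20.97 mol
For 2.311 mol C8H18, stoichiometry requires (25/2) × 2.311 = 28.89 mol O2; 20.97 mol is available, so O2 is limiting.
n(CO2) = (16/25) × 20.97 = 13.42 mol
V(CO2) = nRT/P = 13.42 × 0.08206 × 325.35 / 7.79 = 45.99 L

46.0 L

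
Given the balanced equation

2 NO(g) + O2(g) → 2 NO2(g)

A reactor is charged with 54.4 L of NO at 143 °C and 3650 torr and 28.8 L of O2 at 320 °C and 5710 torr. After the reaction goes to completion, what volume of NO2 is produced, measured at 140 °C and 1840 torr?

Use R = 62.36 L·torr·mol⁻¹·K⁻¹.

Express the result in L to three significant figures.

n(NO) = PV/RT = (3650 × 54.4) / (62.36 × 416.15) = 7.651 mol
n(O2) = PV/RT = (5710 × 28.8) / (62.36 × 593.15) = 4.446 mol
For 7.651 mol NO, stoichiometry requires (1/2) × 7.651 = 3.825 mol O2; 4.446 mol is available, so NO is limiting.
n(NO2) = (2/2) × 7.651 = 7.651 mol
V(NO2) = nRT/P = 7.651 × 62.36 × 413.15 / 1840 = 107.1 L

107 L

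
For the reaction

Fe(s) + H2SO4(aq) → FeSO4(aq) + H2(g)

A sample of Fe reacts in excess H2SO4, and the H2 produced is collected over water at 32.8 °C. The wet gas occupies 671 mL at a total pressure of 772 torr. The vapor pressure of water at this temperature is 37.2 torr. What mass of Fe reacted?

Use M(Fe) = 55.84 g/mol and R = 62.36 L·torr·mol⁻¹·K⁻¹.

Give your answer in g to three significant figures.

1.44 g

P(H2) = 772 − 37.2 = 734.8 torr
n(H2) = PV/RT = (734.8 × 0.6710) / (62.36 × 305.95) = 0.02584 mol
n(Fe) = (1/1) × 0.02584 = 0.02584 mol
m(Fe) = 0.02584 × 55.84 = 1.443 g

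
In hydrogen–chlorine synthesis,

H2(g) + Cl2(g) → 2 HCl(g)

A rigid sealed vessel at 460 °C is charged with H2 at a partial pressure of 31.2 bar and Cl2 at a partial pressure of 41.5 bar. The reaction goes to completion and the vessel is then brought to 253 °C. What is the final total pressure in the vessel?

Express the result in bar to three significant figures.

52.2 bar

With V and T fixed, P_i ∝ n_i, so the mole ratios apply directly to partial pressures at 460 °C.
P(Cl2) required for 31.2 bar of H2 = (1/1) × 31.2 = 31.20 bar; available 41.5 bar, so H2 is limiting.
P(Cl2) remaining = 41.5 − (1/1) × 31.2 = 10.30 bar
P(gaseous products) = (2)/1 × 31.2 = 62.40 bar
P_total at 460 °C = 10.30 + 62.40 = 72.70 bar
Scaling to 253 °C: P = 72.70 × 526.15/733.15 = 52.17 bar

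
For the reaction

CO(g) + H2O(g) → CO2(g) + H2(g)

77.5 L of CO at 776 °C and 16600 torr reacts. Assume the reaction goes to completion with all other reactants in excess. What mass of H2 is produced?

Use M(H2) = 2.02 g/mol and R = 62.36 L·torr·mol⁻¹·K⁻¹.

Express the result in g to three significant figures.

n(CO) = PV/RT = (16600 × 77.5) / (62.36 × 1049.15) = 19.66 mol
n(H2) = (1/1) × 19.66 = 19.66 mol
m(H2) = 19.66 × 2.02 = 39.71 g

39.7 g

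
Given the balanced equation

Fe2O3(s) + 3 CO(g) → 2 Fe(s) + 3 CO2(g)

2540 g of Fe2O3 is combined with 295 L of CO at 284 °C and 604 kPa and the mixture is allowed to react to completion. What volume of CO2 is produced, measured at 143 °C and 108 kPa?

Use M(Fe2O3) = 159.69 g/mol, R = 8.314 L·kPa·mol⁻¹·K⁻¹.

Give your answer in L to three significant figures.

n(Fe2O3) = 2540 / 159.69 = 15.91 mol
n(CO) = PV/RT = (604 × 295) / (8.314 × 557.15) = 38.47 mol
For 15.91 mol Fe2O3, stoichiometry requires (3/1) × 15.91 = 47.73 mol CO; 38.47 mol is available, so CO is limiting.
n(CO2) = (3/3) × 38.47 = 38.47 mol
V(CO2) = nRT/P = 38.47 × 8.314 × 416.15 / 108 = 1232 L

1230 L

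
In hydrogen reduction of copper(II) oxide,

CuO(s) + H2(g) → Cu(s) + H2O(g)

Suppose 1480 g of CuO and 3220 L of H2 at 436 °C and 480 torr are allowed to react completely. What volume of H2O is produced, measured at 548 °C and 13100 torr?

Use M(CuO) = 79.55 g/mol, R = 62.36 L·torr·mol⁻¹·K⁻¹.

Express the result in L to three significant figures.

n(CuO) = 1480 / 79.55 = 18.60 mol
n(H2) = PV/RT = (480 × 3220) / (62.36 × 709.15) = 34.95 mol
For 18.60 mol CuO, stoichiometry requires (1/1) × 18.60 = 18.60 mol H2; 34.95 mol is available, so CuO is limiting.
n(H2O) = (1/1) × 18.60 = 18.60 mol
V(H2O) = nRT/P = 18.60 × 62.36 × 821.15 / 13100 = 72.71 L

72.7 L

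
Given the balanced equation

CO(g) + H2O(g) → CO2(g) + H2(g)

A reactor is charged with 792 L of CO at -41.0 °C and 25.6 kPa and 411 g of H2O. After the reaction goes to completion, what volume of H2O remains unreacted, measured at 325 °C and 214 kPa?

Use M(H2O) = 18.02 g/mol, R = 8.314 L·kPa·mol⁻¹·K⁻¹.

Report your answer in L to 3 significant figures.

n(CO) = PV/RT = (25.6 × 792) / (8.314 × 232.15) = 10.50 mol
n(H2O) = 411 / 18.02 = 22.81 mol
For 10.50 mol CO, stoichiometry requires (1/1) × 10.50 = 10.50 mol H2O; 22.81 mol is available, so CO is limiting.
n(H2O) consumed = (1/1) × 10.50 = 10.50 mol; remaining = 22.81 − 10.50 = 12.31 mol
V(H2O) = nRT/P = 12.31 × 8.314 × 598.15 / 214 = 286.1 L

286 L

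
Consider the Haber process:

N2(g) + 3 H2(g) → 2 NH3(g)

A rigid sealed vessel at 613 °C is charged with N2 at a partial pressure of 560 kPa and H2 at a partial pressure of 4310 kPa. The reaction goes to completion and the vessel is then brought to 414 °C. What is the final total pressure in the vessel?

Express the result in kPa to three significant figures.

With V and T fixed, P_i ∝ n_i, so the mole ratios apply directly to partial pressures at 613 °C.
P(H2) required for 560 kPa of N2 = (3/1) × 560 = 1680 kPa; available 4310 kPa, so N2 is limiting.
P(H2) remaining = 4310 − (3/1) × 560 = 2630 kPa
P(gaseous products) = (2)/1 × 560 = 1120 kPa
P_total at 613 °C = 2630 + 1120 = 3750 kPa
Scaling to 414 °C: P = 3750 × 687.15/886.15 = 2908 kPa

2910 kPa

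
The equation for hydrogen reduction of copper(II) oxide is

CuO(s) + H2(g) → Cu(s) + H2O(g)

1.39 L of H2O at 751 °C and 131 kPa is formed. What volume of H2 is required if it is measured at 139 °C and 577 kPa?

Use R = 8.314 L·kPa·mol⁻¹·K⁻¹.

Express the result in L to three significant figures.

0.127 L

n(H2O) = PV/RT = (131 × 1.39) / (8.314 × 1024.15) = 0.02139 mol
n(H2) = (1/1) × 0.02139 = 0.02139 mol
V = nRT/P = 0.02139 × 8.314 × 412.15 / 577 = 0.1270 L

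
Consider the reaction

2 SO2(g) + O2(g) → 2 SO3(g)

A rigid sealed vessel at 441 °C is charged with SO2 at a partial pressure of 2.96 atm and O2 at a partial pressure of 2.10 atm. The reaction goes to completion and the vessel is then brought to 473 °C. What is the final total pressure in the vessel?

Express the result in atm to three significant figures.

At constant V, partial pressures at 441 °C are proportional to moles, so apply stoichiometry directly to pressures.
P(O2) required for 2.96 atm of SO2 = (1/2) × 2.96 = 1.480 atm; available 2.10 atm, so SO2 is limiting.
P(O2) remaining = 2.10 − (1/2) × 2.96 = 0.6200 atm
P(gaseous products) = (2)/2 × 2.96 = 2.960 atm
P_total at 441 °C = 0.6200 + 2.960 = 3.580 atm
Scaling to 473 °C: P = 3.580 × 746.15/714.15 = 3.740 atm

3.74 atm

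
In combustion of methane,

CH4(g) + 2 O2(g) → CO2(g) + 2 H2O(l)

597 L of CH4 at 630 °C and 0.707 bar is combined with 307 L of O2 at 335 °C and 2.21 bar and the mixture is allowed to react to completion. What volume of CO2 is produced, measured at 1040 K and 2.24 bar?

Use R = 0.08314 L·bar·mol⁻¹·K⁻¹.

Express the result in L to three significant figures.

n(CH4) = PV/RT = (0.707 × 597) / (0.08314 × 903.15) = 5.621 mol
n(O2) = PV/RT = (2.21 × 307) / (0.08314 × 608.15) = 13.42 mol
For 5.621 mol CH4, stoichiometry requires (2/1) × 5.621 = 11.24 mol O2; 13.42 mol is available, so CH4 is limiting.
n(CO2) = (1/1) × 5.621 = 5.621 mol
V(CO2) = nRT/P = 5.621 × 0.08314 × 1040 / 2.24 = 217.0 L

217 L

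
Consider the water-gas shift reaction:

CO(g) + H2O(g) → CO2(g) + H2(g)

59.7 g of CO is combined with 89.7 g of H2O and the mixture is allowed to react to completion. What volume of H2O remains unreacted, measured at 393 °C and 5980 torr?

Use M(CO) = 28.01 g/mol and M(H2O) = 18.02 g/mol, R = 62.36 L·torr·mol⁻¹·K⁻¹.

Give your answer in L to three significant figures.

n(CO) = 59.7 / 28.01 = 2.131 mol
n(H2O) = 89.7 / 18.02 = 4.978 mol
For 2.131 mol CO, stoichiometry requires (1/1) × 2.131 = 2.131 mol H2O; 4.978 mol is available, so CO is limiting.
n(H2O) consumed = (1/1) × 2.131 = 2.131 mol; remaining = 4.978 − 2.131 = 2.847 mol
V(H2O) = nRT/P = 2.847 × 62.36 × 666.15 / 5980 = 19.78 L

19.8 L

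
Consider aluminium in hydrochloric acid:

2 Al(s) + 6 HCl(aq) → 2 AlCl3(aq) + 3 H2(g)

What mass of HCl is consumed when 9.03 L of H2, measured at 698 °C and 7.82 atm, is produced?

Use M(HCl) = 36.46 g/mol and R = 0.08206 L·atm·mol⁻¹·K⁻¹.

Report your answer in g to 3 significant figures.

64.6 g

n(H2) = PV/RT = (7.82 × 9.03) / (0.08206 × 971.15) = 0.8861 mol
n(HCl) = (6/3) × 0.8861 = 1.772 mol
m(HCl) = 1.772 × 36.46 = 64.61 g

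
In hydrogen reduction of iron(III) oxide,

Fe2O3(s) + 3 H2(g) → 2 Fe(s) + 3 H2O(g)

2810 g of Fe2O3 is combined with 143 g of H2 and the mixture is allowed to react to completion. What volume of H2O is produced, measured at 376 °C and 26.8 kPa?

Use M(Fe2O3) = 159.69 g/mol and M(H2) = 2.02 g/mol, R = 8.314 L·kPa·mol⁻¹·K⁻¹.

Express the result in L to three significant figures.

n(Fe2O3) = 2810 / 159.69 = 17.60 mol
n(H2) = 143 / 2.02 = 70.79 mol
For 17.60 mol Fe2O3, stoichiometry requires (3/1) × 17.60 = 52.80 mol H2; 70.79 mol is available, so Fe2O3 is limiting.
n(H2O) = (3/1) × 17.60 = 52.80 mol
V(H2O) = nRT/P = 52.80 × 8.314 × 649.15 / 26.8 = 10630 L

10600 L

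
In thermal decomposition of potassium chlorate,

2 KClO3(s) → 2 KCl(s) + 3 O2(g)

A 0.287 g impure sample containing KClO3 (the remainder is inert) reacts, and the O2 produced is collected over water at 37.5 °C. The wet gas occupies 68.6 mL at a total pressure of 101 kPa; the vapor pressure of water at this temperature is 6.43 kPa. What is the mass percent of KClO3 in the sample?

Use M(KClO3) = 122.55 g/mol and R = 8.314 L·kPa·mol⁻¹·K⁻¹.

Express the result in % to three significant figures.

71.5 %

P(O2) = 101 − 6.43 = 94.57 kPa
n(O2) = PV/RT = (94.57 × 0.06860) / (8.314 × 310.65) = 0.002512 mol
n(KClO3) = (2/3) × 0.002512 = 0.001675 mol
m(KClO3) = 0.001675 × 122.55 = 0.2053 g
%KClO3 = 0.2053 / 0.287 × 100 = 71.53%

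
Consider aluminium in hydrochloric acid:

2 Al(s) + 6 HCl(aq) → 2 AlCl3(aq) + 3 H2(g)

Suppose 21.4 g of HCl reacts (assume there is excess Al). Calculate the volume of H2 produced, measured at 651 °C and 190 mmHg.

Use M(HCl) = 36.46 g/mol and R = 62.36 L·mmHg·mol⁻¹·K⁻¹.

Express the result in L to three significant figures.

89.0 L

n(HCl) = 21.40 / 36.46 = 0.5869 mol
n(H2) = (3/6) × 0.5869 = 0.2934 mol
V = nRT/P = 0.2934 × 62.36 × 924.15 / 190 = 88.99 L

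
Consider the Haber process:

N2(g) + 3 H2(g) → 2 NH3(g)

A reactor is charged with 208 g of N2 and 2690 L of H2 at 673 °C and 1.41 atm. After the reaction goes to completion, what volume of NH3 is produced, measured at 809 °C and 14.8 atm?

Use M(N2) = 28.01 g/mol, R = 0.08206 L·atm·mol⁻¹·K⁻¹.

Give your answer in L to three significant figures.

n(N2) = 208 / 28.01 = 7.426 mol
n(H2) = PV/RT = (1.41 × 2690) / (0.08206 × 946.15) = 48.85 mol
For 7.426 mol N2, stoichiometry requires (3/1) × 7.426 = 22.28 mol H2; 48.85 mol is available, so N2 is limiting.
n(NH3) = (2/1) × 7.426 = 14.85 mol
V(NH3) = nRT/P = 14.85 × 0.08206 × 1082.15 / 14.8 = 89.10 L

89.1 L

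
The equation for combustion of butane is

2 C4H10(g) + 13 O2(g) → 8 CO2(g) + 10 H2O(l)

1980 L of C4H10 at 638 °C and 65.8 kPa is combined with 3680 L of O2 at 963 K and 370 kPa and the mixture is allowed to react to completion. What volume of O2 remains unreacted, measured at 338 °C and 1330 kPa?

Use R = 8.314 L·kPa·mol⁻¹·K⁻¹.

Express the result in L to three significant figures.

223 L

n(C4H10) = PV/RT = (65.8 × 1980) / (8.314 × 911.15) = 17.20 mol
n(O2) = PV/RT = (370 × 3680) / (8.314 × 963) = 170.1 mol
For 17.20 mol C4H10, stoichiometry requires (13/2) × 17.20 = 111.8 mol O2; 170.1 mol is available, so C4H10 is limiting.
n(O2) consumed = (13/2) × 17.20 = 111.8 mol; remaining = 170.1 − 111.8 = 58.30 mol
V(O2) = nRT/P = 58.30 × 8.314 × 611.15 / 1330 = 222.7 L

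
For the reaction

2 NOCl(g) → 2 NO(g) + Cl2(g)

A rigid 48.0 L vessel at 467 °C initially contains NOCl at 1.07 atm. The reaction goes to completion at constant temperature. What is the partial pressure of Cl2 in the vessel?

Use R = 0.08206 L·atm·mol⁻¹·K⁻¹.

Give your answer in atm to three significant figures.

0.535 atm

n(NOCl)₀ = PV/RT = (1.07 × 48.0) / (0.08206 × 740.15) = 0.8456 mol
n(Cl2) = (1/2) × 0.8456 = 0.4228 mol
P(Cl2) = nRT/V = 0.4228 × 0.08206 × 740.15 / 48.0 = 0.5350 atm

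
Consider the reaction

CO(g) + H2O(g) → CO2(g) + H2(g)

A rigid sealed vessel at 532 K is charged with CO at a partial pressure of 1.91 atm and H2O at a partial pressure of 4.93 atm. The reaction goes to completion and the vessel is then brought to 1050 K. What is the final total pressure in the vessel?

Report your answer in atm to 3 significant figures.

13.5 atm

With V and T fixed, P_i ∝ n_i, so the mole ratios apply directly to partial pressures at 532 K.
P(H2O) required for 1.91 atm of CO = (1/1) × 1.91 = 1.910 atm; available 4.93 atm, so CO is limiting.
P(H2O) remaining = 4.93 − (1/1) × 1.91 = 3.020 atm
P(gaseous products) = (1+1)/1 × 1.91 = 3.820 atm
P_total at 532 K = 3.020 + 3.820 = 6.840 atm
Scaling to 1050 K: P = 6.840 × 1050/532 = 13.50 atm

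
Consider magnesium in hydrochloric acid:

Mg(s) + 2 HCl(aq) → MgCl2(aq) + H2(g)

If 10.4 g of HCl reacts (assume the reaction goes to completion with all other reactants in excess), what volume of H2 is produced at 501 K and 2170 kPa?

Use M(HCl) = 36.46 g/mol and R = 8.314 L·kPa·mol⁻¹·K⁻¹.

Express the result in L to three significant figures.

0.274 L

n(HCl) = 10.40 / 36.46 = 0.2852 mol
n(H2) = (1/2) × 0.2852 = 0.1426 mol
V = nRT/P = 0.1426 × 8.314 × 501 / 2170 = 0.2737 L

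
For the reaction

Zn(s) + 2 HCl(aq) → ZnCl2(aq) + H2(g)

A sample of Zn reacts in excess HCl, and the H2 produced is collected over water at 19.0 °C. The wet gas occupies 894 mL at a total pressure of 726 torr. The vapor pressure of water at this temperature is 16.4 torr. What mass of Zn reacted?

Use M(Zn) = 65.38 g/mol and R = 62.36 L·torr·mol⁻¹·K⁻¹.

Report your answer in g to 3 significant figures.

P(H2) = 726 − 16.4 = 709.6 torr
n(H2) = PV/RT = (709.6 × 0.8940) / (62.36 × 292.15) = 0.03482 mol
n(Zn) = (1/1) × 0.03482 = 0.03482 mol
m(Zn) = 0.03482 × 65.38 = 2.277 g

2.28 g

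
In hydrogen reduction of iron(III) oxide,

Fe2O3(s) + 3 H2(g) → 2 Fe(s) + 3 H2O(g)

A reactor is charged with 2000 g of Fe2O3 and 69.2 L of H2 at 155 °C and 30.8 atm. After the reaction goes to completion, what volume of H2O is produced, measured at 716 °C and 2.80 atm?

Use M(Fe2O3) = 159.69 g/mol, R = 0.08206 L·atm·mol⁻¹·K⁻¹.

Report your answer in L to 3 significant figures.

n(Fe2O3) = 2000 / 159.69 = 12.52 mol
n(H2) = PV/RT = (30.8 × 69.2) / (0.08206 × 428.15) = 60.66 mol
For 12.52 mol Fe2O3, stoichiometry requires (3/1) × 12.52 = 37.56 mol H2; 60.66 mol is available, so Fe2O3 is limiting.
n(H2O) = (3/1) × 12.52 = 37.56 mol
V(H2O) = nRT/P = 37.56 × 0.08206 × 989.15 / 2.80 = 1089 L

1090 L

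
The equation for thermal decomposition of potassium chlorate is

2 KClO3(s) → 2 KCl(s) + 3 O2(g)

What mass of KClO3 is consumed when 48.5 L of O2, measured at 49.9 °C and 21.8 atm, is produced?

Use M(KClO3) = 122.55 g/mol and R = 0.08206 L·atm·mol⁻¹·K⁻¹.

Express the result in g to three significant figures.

3260 g

n(O2) = PV/RT = (21.8 × 48.5) / (0.08206 × 323.05) = 39.88 mol
n(KClO3) = (2/3) × 39.88 = 26.59 mol
m(KClO3) = 26.59 × 122.55 = 3259 g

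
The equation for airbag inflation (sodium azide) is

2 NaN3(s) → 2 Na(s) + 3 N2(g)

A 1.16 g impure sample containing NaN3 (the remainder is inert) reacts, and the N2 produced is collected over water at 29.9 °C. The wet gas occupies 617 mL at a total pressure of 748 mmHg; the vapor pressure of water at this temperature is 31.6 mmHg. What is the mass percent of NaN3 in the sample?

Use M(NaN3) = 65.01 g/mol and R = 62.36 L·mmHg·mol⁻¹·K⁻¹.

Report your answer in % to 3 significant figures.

P(N2) = 748 − 31.6 = 716.4 mmHg
n(N2) = PV/RT = (716.4 × 0.6170) / (62.36 × 303.05) = 0.02339 mol
n(NaN3) = (2/3) × 0.02339 = 0.01559 mol
m(NaN3) = 0.01559 × 65.01 = 1.014 g
%NaN3 = 1.014 / 1.16 × 100 = 87.41%

87.4 %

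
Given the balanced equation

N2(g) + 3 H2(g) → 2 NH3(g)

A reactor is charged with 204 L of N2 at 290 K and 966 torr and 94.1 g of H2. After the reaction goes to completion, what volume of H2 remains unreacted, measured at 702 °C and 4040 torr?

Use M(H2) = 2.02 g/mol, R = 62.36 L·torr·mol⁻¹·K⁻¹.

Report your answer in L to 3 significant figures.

209 L

n(N2) = PV/RT = (966 × 204) / (62.36 × 290) = 10.90 mol
n(H2) = 94.1 / 2.02 = 46.58 mol
For 10.90 mol N2, stoichiometry requires (3/1) × 10.90 = 32.70 mol H2; 46.58 mol is available, so N2 is limiting.
n(H2) consumed = (3/1) × 10.90 = 32.70 mol; remaining = 46.58 − 32.70 = 13.88 mol
V(H2) = nRT/P = 13.88 × 62.36 × 975.15 / 4040 = 208.9 L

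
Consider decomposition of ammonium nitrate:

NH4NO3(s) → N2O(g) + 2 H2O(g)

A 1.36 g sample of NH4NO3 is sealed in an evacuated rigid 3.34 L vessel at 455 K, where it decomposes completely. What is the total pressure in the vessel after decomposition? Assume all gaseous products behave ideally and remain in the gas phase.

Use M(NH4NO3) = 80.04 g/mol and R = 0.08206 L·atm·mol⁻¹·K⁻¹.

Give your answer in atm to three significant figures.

n(NH4NO3) = 1.36 / 80.04 = 0.01699 mol
n(gas produced) = (3/1) × 0.01699 = 0.05097 mol
P = nRT/V = 0.05097 × 0.08206 × 455 / 3.34 = 0.5698 atm

0.570 atm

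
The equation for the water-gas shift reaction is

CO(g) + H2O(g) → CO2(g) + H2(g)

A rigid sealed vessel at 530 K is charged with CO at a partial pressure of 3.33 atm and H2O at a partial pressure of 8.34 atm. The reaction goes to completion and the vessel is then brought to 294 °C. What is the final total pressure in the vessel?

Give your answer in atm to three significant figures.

12.5 atm

With V and T fixed, P_i ∝ n_i, so the mole ratios apply directly to partial pressures at 530 K.
P(H2O) required for 3.33 atm of CO = (1/1) × 3.33 = 3.330 atm; available 8.34 atm, so CO is limiting.
P(H2O) remaining = 8.34 − (1/1) × 3.33 = 5.010 atm
P(gaseous products) = (1+1)/1 × 3.33 = 6.660 atm
P_total at 530 K = 5.010 + 6.660 = 11.67 atm
Scaling to 294 °C: P = 11.67 × 567.15/530 = 12.49 atm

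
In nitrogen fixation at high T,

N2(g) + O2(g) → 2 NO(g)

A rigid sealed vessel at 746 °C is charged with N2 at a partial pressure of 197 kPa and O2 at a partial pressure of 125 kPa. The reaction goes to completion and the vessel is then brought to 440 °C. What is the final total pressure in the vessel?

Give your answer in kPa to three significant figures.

225 kPa

Because the vessel is rigid and T is held at 746 °C, work the stoichiometry in partial pressures (P_i = n_iRT/V).
P(O2) required for 197 kPa of N2 = (1/1) × 197 = 197.0 kPa; available 125 kPa, so O2 is limiting.
P(N2) remaining = 197 − (1/1) × 125 = 72.00 kPa
P(gaseous products) = (2)/1 × 125 = 250.0 kPa
P_total at 746 °C = 72.00 + 250.0 = 322.0 kPa
Scaling to 440 °C: P = 322.0 × 713.15/1019.15 = 225.3 kPa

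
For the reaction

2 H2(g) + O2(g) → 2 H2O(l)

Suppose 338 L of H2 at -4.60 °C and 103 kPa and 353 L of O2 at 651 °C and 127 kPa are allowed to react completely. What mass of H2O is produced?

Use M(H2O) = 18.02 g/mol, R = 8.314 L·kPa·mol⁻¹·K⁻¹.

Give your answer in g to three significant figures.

210 g

n(H2) = PV/RT = (103 × 338) / (8.314 × 268.55) = 15.59 mol
n(O2) = PV/RT = (127 × 353) / (8.314 × 924.15) = 5.835 mol
For 15.59 mol H2, stoichiometry requires (1/2) × 15.59 = 7.795 mol O2; 5.835 mol is available, so O2 is limiting.
n(H2O) = (2/1) × 5.835 = 11.67 mol
m(H2O) = 11.67 × 18.02 = 210.3 g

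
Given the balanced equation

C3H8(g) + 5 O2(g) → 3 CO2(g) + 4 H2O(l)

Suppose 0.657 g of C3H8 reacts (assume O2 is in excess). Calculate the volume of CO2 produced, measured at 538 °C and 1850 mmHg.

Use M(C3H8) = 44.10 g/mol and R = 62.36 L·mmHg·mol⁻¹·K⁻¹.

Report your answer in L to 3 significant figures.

1.22 L

n(C3H8) = 0.6570 / 44.10 = 0.01490 mol
n(CO2) = (3/1) × 0.01490 = 0.04470 mol
V = nRT/P = 0.04470 × 62.36 × 811.15 / 1850 = 1.222 L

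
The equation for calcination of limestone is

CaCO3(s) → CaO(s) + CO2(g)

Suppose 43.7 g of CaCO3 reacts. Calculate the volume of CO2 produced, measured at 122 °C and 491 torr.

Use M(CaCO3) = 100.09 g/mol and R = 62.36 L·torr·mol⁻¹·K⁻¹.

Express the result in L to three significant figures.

21.9 L

n(CaCO3) = 43.70 / 100.09 = 0.4366 mol
n(CO2) = (1/1) × 0.4366 = 0.4366 mol
V = nRT/P = 0.4366 × 62.36 × 395.15 / 491 = 21.91 L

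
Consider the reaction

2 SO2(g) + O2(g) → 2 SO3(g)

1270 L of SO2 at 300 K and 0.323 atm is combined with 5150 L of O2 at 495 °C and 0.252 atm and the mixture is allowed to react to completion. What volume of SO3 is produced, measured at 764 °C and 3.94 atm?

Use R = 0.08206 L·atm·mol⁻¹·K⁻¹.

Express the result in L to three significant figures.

360 L

n(SO2) = PV/RT = (0.323 × 1270) / (0.08206 × 300) = 16.66 mol
n(O2) = PV/RT = (0.252 × 5150) / (0.08206 × 768.15) = 20.59 mol
For 16.66 mol SO2, stoichiometry requires (1/2) × 16.66 = 8.330 mol O2; 20.59 mol is available, so SO2 is limiting.
n(SO3) = (2/2) × 16.66 = 16.66 mol
V(SO3) = nRT/P = 16.66 × 0.08206 × 1037.15 / 3.94 = 359.9 L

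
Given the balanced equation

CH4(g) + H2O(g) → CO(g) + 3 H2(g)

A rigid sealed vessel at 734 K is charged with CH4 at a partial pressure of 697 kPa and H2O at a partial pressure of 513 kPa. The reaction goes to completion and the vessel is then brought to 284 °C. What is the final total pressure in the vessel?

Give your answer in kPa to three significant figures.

At constant V, partial pressures at 734 K are proportional to moles, so apply stoichiometry directly to pressures.
P(H2O) required for 697 kPa of CH4 = (1/1) × 697 = 697.0 kPa; available 513 kPa, so H2O is limiting.
P(CH4) remaining = 697 − (1/1) × 513 = 184.0 kPa
P(gaseous products) = (1+3)/1 × 513 = 2052 kPa
P_total at 734 K = 184.0 + 2052 = 2236 kPa
Scaling to 284 °C: P = 2236 × 557.15/734 = 1697 kPa

1700 kPa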